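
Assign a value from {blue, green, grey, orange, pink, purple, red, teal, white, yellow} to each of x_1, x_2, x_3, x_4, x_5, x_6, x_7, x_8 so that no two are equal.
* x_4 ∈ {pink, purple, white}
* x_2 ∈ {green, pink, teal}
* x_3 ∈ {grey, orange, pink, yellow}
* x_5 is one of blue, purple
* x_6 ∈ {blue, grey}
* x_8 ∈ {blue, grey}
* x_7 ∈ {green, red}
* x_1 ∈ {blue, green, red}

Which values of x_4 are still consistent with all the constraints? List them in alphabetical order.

x_6 and x_8 between them cover only {blue, grey} — a naked pair. Remove those values from x_1, x_3, x_5.
x_5's domain is down to {purple}, so x_5 = purple. So x_4 can't be purple.
The 2 variables x_1 and x_7 are confined to {green, red}, which locks those values in; drop them from x_2.
No further eliminations apply; x_4 can still be any of pink, white.

pink, white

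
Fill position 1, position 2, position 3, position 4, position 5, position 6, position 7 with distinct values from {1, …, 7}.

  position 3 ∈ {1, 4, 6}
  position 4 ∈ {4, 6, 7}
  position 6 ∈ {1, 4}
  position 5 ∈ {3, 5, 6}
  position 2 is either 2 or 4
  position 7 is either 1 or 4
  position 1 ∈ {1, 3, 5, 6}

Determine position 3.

Among the 7 variables, 2 fits only position 2 (and all 7 values in {1, 2, 3, 4, 5, 6, 7} must be used), so position 2 = 2.
The 6 still-open variables together cover exactly {1, 3, 4, 5, 6, 7} — 6 values for 6 variables — and 7 appears only in position 4's list, so position 4 = 7.
position 6 and position 7 share exactly the 2 values {1, 4}; by pigeonhole those values go to them, so strike 1, 4 from position 1, position 3.
So position 3 = 6.

6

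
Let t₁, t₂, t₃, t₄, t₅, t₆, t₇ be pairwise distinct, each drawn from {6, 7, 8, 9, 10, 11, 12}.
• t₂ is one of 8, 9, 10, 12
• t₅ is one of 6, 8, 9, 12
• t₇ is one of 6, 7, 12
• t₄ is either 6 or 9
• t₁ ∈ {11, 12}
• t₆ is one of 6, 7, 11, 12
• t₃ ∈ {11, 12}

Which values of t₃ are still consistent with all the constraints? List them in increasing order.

Among the 7 variables, 10 fits only t₂ (and all 7 values in {6, 7, 8, 9, 10, 11, 12} must be used), so t₂ = 10.
Among the 6 still-open variables, 8 fits only t₅ (and all 6 values in {6, 7, 8, 9, 11, 12} must be used), so t₅ = 8.
Among the 5 still-open variables, 9 fits only t₄ (and all 5 values in {6, 7, 9, 11, 12} must be used), so t₄ = 9.
The 2 variables t₁ and t₃ are confined to {11, 12}, which locks those values in; drop them from t₆, t₇.
No further eliminations apply; t₃ can still be any of 11, 12.

11, 12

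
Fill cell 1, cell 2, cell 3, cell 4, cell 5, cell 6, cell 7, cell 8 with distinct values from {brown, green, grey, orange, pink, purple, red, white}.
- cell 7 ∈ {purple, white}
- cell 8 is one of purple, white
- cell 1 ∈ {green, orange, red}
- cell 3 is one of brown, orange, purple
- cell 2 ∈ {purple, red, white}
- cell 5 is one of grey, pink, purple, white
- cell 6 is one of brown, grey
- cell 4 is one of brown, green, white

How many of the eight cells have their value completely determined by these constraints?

3

The 8 variables together cover exactly {brown, green, grey, orange, pink, purple, red, white} — 8 values for 8 variables — and pink appears only in cell 5's list, so cell 5 = pink.
The 7 still-open variables together cover exactly {brown, green, grey, orange, purple, red, white} — 7 values for 7 variables — and grey appears only in cell 6's list, so cell 6 = grey.
cell 7 and cell 8 between them cover only {purple, white} — a naked pair. Remove those values from cell 2, cell 3, cell 4.
cell 2 must be red (only option left). So cell 1 can't be red.
Determined: cell 2=red, cell 5=pink, cell 6=grey. The other cells each still have more than one consistent value. That makes 3.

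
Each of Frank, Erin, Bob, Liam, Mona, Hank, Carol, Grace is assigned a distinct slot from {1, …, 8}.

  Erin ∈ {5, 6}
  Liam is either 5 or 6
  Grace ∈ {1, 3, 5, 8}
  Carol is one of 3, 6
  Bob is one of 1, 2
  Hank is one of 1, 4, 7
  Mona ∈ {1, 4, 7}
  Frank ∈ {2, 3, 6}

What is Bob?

The 8 variables together cover exactly {1, 2, 3, 4, 5, 6, 7, 8} — 8 values for 8 variables — and 8 appears only in Grace's list, so Grace = 8.
The 2 variables Erin and Liam are confined to {5, 6}, which locks those values in; drop them from Frank, Carol.
Carol has just one choice, so Carol = 3. Strike 3 from Frank.
Frank must be 2 (only option left). Eliminate 2 elsewhere: Bob.
So Bob = 1.

1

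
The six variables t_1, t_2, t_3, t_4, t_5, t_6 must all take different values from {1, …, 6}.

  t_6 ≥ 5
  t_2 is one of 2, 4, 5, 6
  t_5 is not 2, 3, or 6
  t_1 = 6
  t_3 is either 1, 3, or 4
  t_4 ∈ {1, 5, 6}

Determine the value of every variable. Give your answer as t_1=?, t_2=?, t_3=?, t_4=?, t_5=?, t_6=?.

t_1=6, t_2=2, t_3=3, t_4=1, t_5=4, t_6=5

t_1's domain is down to {6}, so t_1 = 6. Remove 6 from t_2, t_4, t_6.
t_6 has just one choice, so t_6 = 5. So t_2, t_4, t_5 can't be 5.
t_4 has just one choice, so t_4 = 1. Remove 1 from t_3, t_5.
That leaves t_5 = 4. Strike 4 from t_2, t_3.
That leaves t_2 = 2.
t_3 has just one choice, so t_3 = 3.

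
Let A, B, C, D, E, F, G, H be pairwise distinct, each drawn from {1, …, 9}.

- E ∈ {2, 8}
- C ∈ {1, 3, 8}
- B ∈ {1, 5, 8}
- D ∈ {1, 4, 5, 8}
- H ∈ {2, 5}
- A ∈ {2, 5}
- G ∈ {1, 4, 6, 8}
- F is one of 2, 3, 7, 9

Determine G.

6

The 2 variables A and H are confined to {2, 5}, which locks those values in; drop them from B, D, E, F.
E's domain is down to {8}, so E = 8. Strike 8 from B, C, D, G.
That leaves B = 1. Remove 1 from C, D, G.
C has just one choice, so C = 3. Remove 3 from F.
That leaves D = 4. Eliminate 4 elsewhere: G.
So G = 6.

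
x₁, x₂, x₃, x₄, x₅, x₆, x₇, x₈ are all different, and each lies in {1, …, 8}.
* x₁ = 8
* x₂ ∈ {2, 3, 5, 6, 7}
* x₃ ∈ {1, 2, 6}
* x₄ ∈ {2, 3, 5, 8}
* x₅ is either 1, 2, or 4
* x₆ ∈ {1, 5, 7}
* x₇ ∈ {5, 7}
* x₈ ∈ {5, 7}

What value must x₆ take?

x₁ must be 8 (only option left). Strike 8 from x₄.
The 7 still-open variables together cover exactly {1, 2, 3, 4, 5, 6, 7} — 7 values for 7 variables — and 4 appears only in x₅'s list, so x₅ = 4.
The 2 variables x₇ and x₈ are confined to {5, 7}, which locks those values in; drop them from x₂, x₄, x₆.
So x₆ = 1.

1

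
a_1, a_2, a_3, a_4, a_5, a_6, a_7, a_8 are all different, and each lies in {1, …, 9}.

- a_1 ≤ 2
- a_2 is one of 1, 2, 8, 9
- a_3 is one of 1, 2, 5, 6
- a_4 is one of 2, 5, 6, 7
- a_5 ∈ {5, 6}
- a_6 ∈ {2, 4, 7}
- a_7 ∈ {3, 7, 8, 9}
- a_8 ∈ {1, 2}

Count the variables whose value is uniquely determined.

a_1 and a_8 share exactly the 2 values {1, 2}; by pigeonhole those values go to them, so strike 1, 2 from a_2, a_3, a_4, a_6.
The 2 variables a_3 and a_5 are confined to {5, 6}, which locks those values in; drop them from a_4.
a_4 has just one choice, so a_4 = 7. So a_6, a_7 can't be 7.
a_6 must be 4 (only option left).
Determined: a_4=7, a_6=4. The other variables each still have more than one consistent value. That makes 2.

2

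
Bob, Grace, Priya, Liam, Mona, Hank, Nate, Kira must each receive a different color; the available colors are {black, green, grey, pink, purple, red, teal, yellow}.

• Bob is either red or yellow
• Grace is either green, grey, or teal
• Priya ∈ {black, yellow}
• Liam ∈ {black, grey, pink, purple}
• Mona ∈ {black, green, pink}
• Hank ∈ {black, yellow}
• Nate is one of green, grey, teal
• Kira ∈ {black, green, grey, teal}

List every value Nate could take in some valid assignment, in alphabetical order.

Among the 8 variables, purple fits only Liam (and all 8 values in {black, green, grey, pink, purple, red, teal, yellow} must be used), so Liam = purple.
Among the 7 still-open variables, pink fits only Mona (and all 7 values in {black, green, grey, pink, red, teal, yellow} must be used), so Mona = pink.
The 6 still-open variables draw from only 6 values {black, green, grey, red, teal, yellow}, so each is used; only Bob can be red, hence Bob = red.
The 2 variables Priya and Hank are confined to {black, yellow}, which locks those values in; drop them from Kira.
No further eliminations apply; Nate can still be any of green, grey, teal.

green, grey, teal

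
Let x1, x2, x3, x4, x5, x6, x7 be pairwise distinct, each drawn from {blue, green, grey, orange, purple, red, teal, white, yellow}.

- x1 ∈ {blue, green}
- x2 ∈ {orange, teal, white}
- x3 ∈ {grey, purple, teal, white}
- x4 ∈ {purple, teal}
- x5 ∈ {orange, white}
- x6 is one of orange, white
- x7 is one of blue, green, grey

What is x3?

The 2 variables x5 and x6 are confined to {orange, white}, which locks those values in; drop them from x2, x3.
x2's domain is down to {teal}, so x2 = teal. Remove teal from x3, x4.
That leaves x4 = purple. So x3 can't be purple.
So x3 = grey.

grey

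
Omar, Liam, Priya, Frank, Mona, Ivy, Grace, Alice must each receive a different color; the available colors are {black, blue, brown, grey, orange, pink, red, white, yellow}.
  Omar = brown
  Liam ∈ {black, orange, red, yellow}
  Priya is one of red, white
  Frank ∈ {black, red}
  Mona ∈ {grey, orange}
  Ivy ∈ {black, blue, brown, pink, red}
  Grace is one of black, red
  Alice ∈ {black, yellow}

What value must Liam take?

orange

Omar has just one choice, so Omar = brown. So Ivy can't be brown.
Frank and Grace between them cover only {black, red} — a naked pair. Remove those values from Liam, Priya, Ivy, Alice.
Priya's domain is down to {white}, so Priya = white.
Alice must be yellow (only option left). Remove yellow from Liam.
So Liam = orange.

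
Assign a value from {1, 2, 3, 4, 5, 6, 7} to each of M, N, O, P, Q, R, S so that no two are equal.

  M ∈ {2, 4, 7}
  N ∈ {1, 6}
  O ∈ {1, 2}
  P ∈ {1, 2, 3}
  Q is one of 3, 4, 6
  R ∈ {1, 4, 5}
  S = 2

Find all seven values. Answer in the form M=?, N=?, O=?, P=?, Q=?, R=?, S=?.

M=7, N=6, O=1, P=3, Q=4, R=5, S=2

S's domain is down to {2}, so S = 2. Remove 2 from M, O, P.
That leaves O = 1. Strike 1 from N, P, R.
P must be 3 (only option left). Remove 3 from Q.
That leaves N = 6. So Q can't be 6.
Q's domain is down to {4}, so Q = 4. Strike 4 from M, R.
That leaves R = 5.
M must be 7 (only option left).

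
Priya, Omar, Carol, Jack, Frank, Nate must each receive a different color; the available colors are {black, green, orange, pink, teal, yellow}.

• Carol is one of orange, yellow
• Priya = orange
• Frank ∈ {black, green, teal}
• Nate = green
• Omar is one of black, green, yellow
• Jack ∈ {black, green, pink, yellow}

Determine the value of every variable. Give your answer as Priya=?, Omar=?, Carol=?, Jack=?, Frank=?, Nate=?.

Priya=orange, Omar=black, Carol=yellow, Jack=pink, Frank=teal, Nate=green

Priya has just one choice, so Priya = orange. Remove orange from Carol.
Carol's domain is down to {yellow}, so Carol = yellow. Eliminate yellow elsewhere: Omar, Jack.
That leaves Nate = green. So Omar, Jack, Frank can't be green.
Omar's domain is down to {black}, so Omar = black. Remove black from Jack, Frank.
Jack must be pink (only option left).
Frank's domain is down to {teal}, so Frank = teal.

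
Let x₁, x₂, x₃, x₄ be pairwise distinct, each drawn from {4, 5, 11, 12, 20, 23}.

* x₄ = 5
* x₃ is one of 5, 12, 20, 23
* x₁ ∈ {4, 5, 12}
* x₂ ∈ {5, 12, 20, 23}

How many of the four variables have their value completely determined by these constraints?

1

x₄ has just one choice, so x₄ = 5. Remove 5 from x₁, x₂, x₃.
Determined: x₄=5. The other variables each still have more than one consistent value. That makes 1.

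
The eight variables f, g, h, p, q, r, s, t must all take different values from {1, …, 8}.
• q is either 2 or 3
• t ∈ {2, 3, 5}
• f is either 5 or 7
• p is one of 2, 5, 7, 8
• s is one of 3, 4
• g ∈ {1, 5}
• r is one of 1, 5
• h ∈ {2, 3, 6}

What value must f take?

7

The 8 variables together cover exactly {1, 2, 3, 4, 5, 6, 7, 8} — 8 values for 8 variables — and 4 appears only in s's list, so s = 4.
The 7 still-open variables together cover exactly {1, 2, 3, 5, 6, 7, 8} — 7 values for 7 variables — and 6 appears only in h's list, so h = 6.
The 6 still-open variables together cover exactly {1, 2, 3, 5, 7, 8} — 6 values for 6 variables — and 8 appears only in p's list, so p = 8.
Among the 5 still-open variables, 7 fits only f (and all 5 values in {1, 2, 3, 5, 7} must be used), so f = 7.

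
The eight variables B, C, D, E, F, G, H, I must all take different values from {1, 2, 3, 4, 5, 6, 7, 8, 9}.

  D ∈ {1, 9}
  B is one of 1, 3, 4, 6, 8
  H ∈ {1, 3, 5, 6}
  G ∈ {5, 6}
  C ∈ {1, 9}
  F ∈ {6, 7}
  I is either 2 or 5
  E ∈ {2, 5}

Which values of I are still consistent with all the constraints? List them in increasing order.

The 2 variables C and D are confined to {1, 9}, which locks those values in; drop them from B, H.
E and I between them cover only {2, 5} — a naked pair. Remove those values from G, H.
G has just one choice, so G = 6. Remove 6 from B, F, H.
H's domain is down to {3}, so H = 3. Strike 3 from B.
F has just one choice, so F = 7.
No further eliminations apply; I can still be any of 2, 5.

2, 5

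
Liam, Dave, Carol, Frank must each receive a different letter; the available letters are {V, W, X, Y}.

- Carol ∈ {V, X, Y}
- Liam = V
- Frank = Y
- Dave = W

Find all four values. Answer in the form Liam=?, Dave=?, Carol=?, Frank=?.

Liam has just one choice, so Liam = V. So Carol can't be V.
Dave's domain is down to {W}, so Dave = W.
Frank's domain is down to {Y}, so Frank = Y. So Carol can't be Y.
Carol's domain is down to {X}, so Carol = X.

Liam=V, Dave=W, Carol=X, Frank=Y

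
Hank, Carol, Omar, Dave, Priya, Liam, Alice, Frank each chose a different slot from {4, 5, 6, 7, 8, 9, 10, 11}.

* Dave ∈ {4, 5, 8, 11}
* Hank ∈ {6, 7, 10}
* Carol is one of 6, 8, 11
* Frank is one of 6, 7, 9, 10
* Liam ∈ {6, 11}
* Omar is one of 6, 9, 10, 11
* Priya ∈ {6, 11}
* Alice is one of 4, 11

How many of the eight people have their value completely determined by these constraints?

3

The 8 variables draw from only 8 values {4, 5, 6, 7, 8, 9, 10, 11}, so each is used; only Dave can be 5, hence Dave = 5.
The 7 still-open variables together cover exactly {4, 6, 7, 8, 9, 10, 11} — 7 values for 7 variables — and 4 appears only in Alice's list, so Alice = 4.
Among the 6 still-open variables, 8 fits only Carol (and all 6 values in {6, 7, 8, 9, 10, 11} must be used), so Carol = 8.
Priya and Liam between them cover only {6, 11} — a naked pair. Remove those values from Hank, Omar, Frank.
Determined: Carol=8, Dave=5, Alice=4. The other people each still have more than one consistent value. That makes 3.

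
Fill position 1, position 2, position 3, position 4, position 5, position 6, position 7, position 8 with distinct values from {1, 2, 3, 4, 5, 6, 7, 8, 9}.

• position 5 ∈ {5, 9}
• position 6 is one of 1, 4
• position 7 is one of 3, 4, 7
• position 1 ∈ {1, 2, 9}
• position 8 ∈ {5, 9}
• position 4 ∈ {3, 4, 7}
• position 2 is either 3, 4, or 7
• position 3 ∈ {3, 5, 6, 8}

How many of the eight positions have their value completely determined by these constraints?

position 5 and position 8 between them cover only {5, 9} — a naked pair. Remove those values from position 1, position 3.
The 3 variables position 2, position 4, position 7 are confined to {3, 4, 7}, which locks those values in; drop them from position 3, position 6.
position 6 must be 1 (only option left). Eliminate 1 elsewhere: position 1.
That leaves position 1 = 2.
Determined: position 1=2, position 6=1. The other positions each still have more than one consistent value. That makes 2.

2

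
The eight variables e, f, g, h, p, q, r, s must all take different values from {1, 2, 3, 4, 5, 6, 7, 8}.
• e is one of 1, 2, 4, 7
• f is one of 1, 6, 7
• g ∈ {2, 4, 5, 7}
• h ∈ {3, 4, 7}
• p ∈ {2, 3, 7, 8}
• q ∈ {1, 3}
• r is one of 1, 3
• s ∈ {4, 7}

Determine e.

2

Among the 8 variables, 5 fits only g (and all 8 values in {1, 2, 3, 4, 5, 6, 7, 8} must be used), so g = 5.
The 7 still-open variables draw from only 7 values {1, 2, 3, 4, 6, 7, 8}, so each is used; only f can be 6, hence f = 6.
Among the 6 still-open variables, 8 fits only p (and all 6 values in {1, 2, 3, 4, 7, 8} must be used), so p = 8.
The 5 still-open variables together cover exactly {1, 2, 3, 4, 7} — 5 values for 5 variables — and 2 appears only in e's list, so e = 2.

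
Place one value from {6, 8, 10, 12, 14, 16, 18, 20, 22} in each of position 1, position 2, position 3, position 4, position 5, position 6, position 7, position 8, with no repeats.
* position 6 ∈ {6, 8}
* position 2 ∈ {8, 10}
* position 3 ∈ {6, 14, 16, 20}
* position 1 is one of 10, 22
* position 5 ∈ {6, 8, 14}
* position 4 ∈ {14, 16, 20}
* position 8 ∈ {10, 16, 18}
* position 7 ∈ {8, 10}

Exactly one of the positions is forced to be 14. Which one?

position 5

The 8 variables draw from only 8 values {6, 8, 10, 14, 16, 18, 20, 22}, so each is used; only position 8 can be 18, hence position 8 = 18.
The 7 still-open variables draw from only 7 values {6, 8, 10, 14, 16, 20, 22}, so each is used; only position 1 can be 22, hence position 1 = 22.
position 2 and position 7 between them cover only {8, 10} — a naked pair. Remove those values from position 5, position 6.
position 6's domain is down to {6}, so position 6 = 6. So position 3, position 5 can't be 6.
So 14 goes to position 5.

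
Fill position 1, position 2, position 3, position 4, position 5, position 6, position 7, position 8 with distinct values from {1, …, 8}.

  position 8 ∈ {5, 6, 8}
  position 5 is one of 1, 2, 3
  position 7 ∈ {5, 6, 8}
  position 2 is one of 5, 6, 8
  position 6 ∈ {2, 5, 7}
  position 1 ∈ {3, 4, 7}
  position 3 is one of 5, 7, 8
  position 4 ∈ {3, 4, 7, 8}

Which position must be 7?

position 3

The 8 variables draw from only 8 values {1, 2, 3, 4, 5, 6, 7, 8}, so each is used; only position 5 can be 1, hence position 5 = 1.
The 7 still-open variables draw from only 7 values {2, 3, 4, 5, 6, 7, 8}, so each is used; only position 6 can be 2, hence position 6 = 2.
The 3 variables position 2, position 7, position 8 are confined to {5, 6, 8}, which locks those values in; drop them from position 3, position 4.
So 7 goes to position 3.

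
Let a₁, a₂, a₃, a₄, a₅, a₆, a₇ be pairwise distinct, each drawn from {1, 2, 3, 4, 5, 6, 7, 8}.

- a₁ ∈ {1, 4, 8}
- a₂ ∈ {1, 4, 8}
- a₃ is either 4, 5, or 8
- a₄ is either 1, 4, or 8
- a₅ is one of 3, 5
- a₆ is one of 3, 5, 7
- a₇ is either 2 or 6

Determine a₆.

a₁, a₂, a₄ share exactly the 3 values {1, 4, 8}; by pigeonhole those values go to them, so strike 1, 4, 8 from a₃.
a₃ must be 5 (only option left). Remove 5 from a₅, a₆.
That leaves a₅ = 3. So a₆ can't be 3.
So a₆ = 7.

7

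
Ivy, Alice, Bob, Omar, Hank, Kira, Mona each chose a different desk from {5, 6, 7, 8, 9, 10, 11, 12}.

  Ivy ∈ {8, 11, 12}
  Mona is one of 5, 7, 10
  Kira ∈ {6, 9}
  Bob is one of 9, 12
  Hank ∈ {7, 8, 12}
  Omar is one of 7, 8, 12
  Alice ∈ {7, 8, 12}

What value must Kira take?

6

The 3 variables Alice, Omar, Hank are confined to {7, 8, 12}, which locks those values in; drop them from Ivy, Bob, Mona.
Ivy's domain is down to {11}, so Ivy = 11.
Bob's domain is down to {9}, so Bob = 9. Remove 9 from Kira.
So Kira = 6.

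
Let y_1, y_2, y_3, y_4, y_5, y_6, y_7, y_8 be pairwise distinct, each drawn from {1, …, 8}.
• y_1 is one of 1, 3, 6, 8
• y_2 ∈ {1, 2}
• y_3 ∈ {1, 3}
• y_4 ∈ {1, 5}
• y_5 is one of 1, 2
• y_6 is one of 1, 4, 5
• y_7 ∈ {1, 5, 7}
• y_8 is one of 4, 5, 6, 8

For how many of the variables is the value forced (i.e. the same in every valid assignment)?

The 8 variables together cover exactly {1, 2, 3, 4, 5, 6, 7, 8} — 8 values for 8 variables — and 7 appears only in y_7's list, so y_7 = 7.
y_2 and y_5 share exactly the 2 values {1, 2}; by pigeonhole those values go to them, so strike 1, 2 from y_1, y_3, y_4, y_6.
y_3 has just one choice, so y_3 = 3. Eliminate 3 elsewhere: y_1.
y_4 must be 5 (only option left). Remove 5 from y_6, y_8.
y_6's domain is down to {4}, so y_6 = 4. Strike 4 from y_8.
Determined: y_3=3, y_4=5, y_6=4, y_7=7. The other variables each still have more than one consistent value. That makes 4.

4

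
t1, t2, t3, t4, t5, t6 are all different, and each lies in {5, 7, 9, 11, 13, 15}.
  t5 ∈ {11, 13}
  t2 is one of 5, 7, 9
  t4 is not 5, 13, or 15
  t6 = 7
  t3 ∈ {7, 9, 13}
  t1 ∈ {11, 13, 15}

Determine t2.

t6 has just one choice, so t6 = 7. Remove 7 from t2, t3, t4.
The 5 still-open variables together cover exactly {5, 9, 11, 13, 15} — 5 values for 5 variables — and 5 appears only in t2's list, so t2 = 5.

5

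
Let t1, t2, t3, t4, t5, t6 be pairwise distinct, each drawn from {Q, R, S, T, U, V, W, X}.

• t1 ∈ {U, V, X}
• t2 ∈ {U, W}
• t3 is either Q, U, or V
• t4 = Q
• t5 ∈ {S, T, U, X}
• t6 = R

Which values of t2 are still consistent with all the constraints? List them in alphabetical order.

t4 must be Q (only option left). Remove Q from t3.
t6 has just one choice, so t6 = R.
No further eliminations apply; t2 can still be any of U, W.

U, W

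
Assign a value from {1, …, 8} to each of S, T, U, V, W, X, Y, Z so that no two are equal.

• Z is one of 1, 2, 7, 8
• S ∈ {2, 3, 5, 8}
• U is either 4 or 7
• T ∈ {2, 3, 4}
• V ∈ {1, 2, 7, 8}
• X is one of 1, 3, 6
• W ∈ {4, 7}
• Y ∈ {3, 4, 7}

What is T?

Among the 8 variables, 5 fits only S (and all 8 values in {1, 2, 3, 4, 5, 6, 7, 8} must be used), so S = 5.
The 7 still-open variables draw from only 7 values {1, 2, 3, 4, 6, 7, 8}, so each is used; only X can be 6, hence X = 6.
U and W share exactly the 2 values {4, 7}; by pigeonhole those values go to them, so strike 4, 7 from T, V, Y, Z.
That leaves Y = 3. Remove 3 from T.
So T = 2.

2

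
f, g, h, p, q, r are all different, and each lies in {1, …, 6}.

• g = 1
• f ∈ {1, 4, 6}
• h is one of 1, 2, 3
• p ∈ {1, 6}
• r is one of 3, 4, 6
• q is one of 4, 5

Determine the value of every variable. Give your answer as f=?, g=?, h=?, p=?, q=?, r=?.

f=4, g=1, h=2, p=6, q=5, r=3

g's domain is down to {1}, so g = 1. Eliminate 1 elsewhere: f, h, p.
p's domain is down to {6}, so p = 6. Strike 6 from f, r.
f has just one choice, so f = 4. Eliminate 4 elsewhere: q, r.
That leaves q = 5.
r's domain is down to {3}, so r = 3. Eliminate 3 elsewhere: h.
That leaves h = 2.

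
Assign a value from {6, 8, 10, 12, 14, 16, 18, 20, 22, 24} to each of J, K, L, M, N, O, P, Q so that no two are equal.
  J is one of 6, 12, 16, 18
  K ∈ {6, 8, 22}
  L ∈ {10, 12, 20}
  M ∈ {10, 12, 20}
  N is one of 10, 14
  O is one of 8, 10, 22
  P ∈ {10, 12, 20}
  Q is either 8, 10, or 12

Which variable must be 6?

K

L, M, P between them cover only {10, 12, 20} — a naked triple. Remove those values from J, N, O, Q.
N must be 14 (only option left).
Q's domain is down to {8}, so Q = 8. Remove 8 from K, O.
O's domain is down to {22}, so O = 22. Eliminate 22 elsewhere: K.
So 6 goes to K.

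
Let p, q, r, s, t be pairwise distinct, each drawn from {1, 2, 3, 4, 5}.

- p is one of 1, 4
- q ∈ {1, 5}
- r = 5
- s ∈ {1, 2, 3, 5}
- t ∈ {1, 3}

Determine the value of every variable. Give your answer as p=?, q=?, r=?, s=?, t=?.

r has just one choice, so r = 5. So q, s can't be 5.
q has just one choice, so q = 1. Eliminate 1 elsewhere: p, s, t.
t's domain is down to {3}, so t = 3. Eliminate 3 elsewhere: s.
That leaves p = 4.
That leaves s = 2.

p=4, q=1, r=5, s=2, t=3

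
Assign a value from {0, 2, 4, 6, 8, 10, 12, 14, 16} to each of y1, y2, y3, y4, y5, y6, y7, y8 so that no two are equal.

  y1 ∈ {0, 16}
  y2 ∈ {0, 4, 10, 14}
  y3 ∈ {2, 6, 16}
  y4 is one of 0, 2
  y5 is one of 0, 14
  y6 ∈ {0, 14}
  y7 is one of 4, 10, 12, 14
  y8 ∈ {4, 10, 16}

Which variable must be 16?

y1

The 8 variables draw from only 8 values {0, 2, 4, 6, 10, 12, 14, 16}, so each is used; only y3 can be 6, hence y3 = 6.
The 7 still-open variables together cover exactly {0, 2, 4, 10, 12, 14, 16} — 7 values for 7 variables — and 2 appears only in y4's list, so y4 = 2.
The 6 still-open variables draw from only 6 values {0, 4, 10, 12, 14, 16}, so each is used; only y7 can be 12, hence y7 = 12.
The 2 variables y5 and y6 are confined to {0, 14}, which locks those values in; drop them from y1, y2.
So 16 goes to y1.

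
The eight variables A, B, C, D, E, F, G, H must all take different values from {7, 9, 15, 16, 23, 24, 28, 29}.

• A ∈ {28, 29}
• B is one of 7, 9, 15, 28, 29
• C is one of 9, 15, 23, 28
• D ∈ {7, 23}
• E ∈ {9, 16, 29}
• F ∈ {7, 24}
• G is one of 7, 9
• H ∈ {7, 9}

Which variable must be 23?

Among the 8 variables, 16 fits only E (and all 8 values in {7, 9, 15, 16, 23, 24, 28, 29} must be used), so E = 16.
The 7 still-open variables together cover exactly {7, 9, 15, 23, 24, 28, 29} — 7 values for 7 variables — and 24 appears only in F's list, so F = 24.
G and H between them cover only {7, 9} — a naked pair. Remove those values from B, C, D.
So 23 goes to D.

D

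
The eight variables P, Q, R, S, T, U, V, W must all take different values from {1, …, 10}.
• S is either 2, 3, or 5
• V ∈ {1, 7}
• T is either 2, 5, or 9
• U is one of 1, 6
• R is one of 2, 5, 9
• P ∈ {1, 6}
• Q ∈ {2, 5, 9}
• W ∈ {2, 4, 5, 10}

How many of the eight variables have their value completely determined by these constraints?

2

P and U share exactly the 2 values {1, 6}; by pigeonhole those values go to them, so strike 1, 6 from V.
V has just one choice, so V = 7.
Q, R, T between them cover only {2, 5, 9} — a naked triple. Remove those values from S, W.
S must be 3 (only option left).
Determined: S=3, V=7. The other variables each still have more than one consistent value. That makes 2.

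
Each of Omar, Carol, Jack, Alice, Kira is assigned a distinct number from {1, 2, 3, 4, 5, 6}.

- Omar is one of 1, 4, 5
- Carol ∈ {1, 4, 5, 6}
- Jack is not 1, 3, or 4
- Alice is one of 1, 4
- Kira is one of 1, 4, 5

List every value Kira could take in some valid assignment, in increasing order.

1, 4, 5

Among the 5 variables, 2 fits only Jack (and all 5 values in {1, 2, 4, 5, 6} must be used), so Jack = 2.
Among the 4 still-open variables, 6 fits only Carol (and all 4 values in {1, 4, 5, 6} must be used), so Carol = 6.
No further eliminations apply; Kira can still be any of 1, 4, 5.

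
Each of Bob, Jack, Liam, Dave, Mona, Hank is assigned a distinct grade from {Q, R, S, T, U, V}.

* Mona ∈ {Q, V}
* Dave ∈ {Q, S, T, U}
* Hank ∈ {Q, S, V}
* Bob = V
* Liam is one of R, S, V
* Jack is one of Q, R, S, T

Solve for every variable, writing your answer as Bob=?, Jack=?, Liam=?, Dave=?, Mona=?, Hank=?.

Bob=V, Jack=T, Liam=R, Dave=U, Mona=Q, Hank=S

Bob has just one choice, so Bob = V. So Liam, Mona, Hank can't be V.
Mona's domain is down to {Q}, so Mona = Q. So Jack, Dave, Hank can't be Q.
That leaves Hank = S. Strike S from Jack, Liam, Dave.
Liam's domain is down to {R}, so Liam = R. Strike R from Jack.
Jack's domain is down to {T}, so Jack = T. So Dave can't be T.
Dave has just one choice, so Dave = U.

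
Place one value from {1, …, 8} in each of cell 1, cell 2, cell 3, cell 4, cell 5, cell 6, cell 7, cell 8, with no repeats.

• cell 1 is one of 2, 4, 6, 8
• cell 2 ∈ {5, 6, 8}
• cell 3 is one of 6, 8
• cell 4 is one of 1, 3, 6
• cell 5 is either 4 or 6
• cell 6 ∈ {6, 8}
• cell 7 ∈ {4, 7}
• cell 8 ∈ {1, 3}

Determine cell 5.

The 8 variables together cover exactly {1, 2, 3, 4, 5, 6, 7, 8} — 8 values for 8 variables — and 2 appears only in cell 1's list, so cell 1 = 2.
The 7 still-open variables together cover exactly {1, 3, 4, 5, 6, 7, 8} — 7 values for 7 variables — and 5 appears only in cell 2's list, so cell 2 = 5.
Among the 6 still-open variables, 7 fits only cell 7 (and all 6 values in {1, 3, 4, 6, 7, 8} must be used), so cell 7 = 7.
The 5 still-open variables together cover exactly {1, 3, 4, 6, 8} — 5 values for 5 variables — and 4 appears only in cell 5's list, so cell 5 = 4.

4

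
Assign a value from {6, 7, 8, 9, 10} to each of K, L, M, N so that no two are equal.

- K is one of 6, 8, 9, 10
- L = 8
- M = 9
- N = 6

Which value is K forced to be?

L has just one choice, so L = 8. Remove 8 from K.
M must be 9 (only option left). Strike 9 from K.
N must be 6 (only option left). Eliminate 6 elsewhere: K.
So K = 10.

10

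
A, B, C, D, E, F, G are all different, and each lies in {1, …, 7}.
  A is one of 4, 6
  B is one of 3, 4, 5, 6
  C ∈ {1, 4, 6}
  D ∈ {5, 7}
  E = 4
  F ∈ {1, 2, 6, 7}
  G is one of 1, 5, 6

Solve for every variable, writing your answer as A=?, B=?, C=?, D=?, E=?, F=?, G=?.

E's domain is down to {4}, so E = 4. So A, B, C can't be 4.
A has just one choice, so A = 6. So B, C, F, G can't be 6.
C's domain is down to {1}, so C = 1. Remove 1 from F, G.
G must be 5 (only option left). Eliminate 5 elsewhere: B, D.
That leaves B = 3.
D has just one choice, so D = 7. Eliminate 7 elsewhere: F.
That leaves F = 2.

A=6, B=3, C=1, D=7, E=4, F=2, G=5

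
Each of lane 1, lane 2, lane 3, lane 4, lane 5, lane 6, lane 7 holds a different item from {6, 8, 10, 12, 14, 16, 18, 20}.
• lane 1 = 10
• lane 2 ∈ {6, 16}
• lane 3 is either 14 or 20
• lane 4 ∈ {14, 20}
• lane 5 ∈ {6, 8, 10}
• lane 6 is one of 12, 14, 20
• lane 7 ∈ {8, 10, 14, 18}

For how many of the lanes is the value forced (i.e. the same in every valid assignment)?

lane 1's domain is down to {10}, so lane 1 = 10. Strike 10 from lane 5, lane 7.
lane 3 and lane 4 share exactly the 2 values {14, 20}; by pigeonhole those values go to them, so strike 14, 20 from lane 6, lane 7.
That leaves lane 6 = 12.
Determined: lane 1=10, lane 6=12. The other lanes each still have more than one consistent value. That makes 2.

2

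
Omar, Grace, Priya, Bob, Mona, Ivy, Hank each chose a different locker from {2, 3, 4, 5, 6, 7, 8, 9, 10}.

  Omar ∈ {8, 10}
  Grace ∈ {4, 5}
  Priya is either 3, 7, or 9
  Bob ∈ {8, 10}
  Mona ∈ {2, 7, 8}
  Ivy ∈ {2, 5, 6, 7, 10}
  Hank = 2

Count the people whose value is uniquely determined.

Hank's domain is down to {2}, so Hank = 2. Eliminate 2 elsewhere: Mona, Ivy.
Omar and Bob share exactly the 2 values {8, 10}; by pigeonhole those values go to them, so strike 8, 10 from Mona, Ivy.
Mona must be 7 (only option left). Eliminate 7 elsewhere: Priya, Ivy.
Determined: Mona=7, Hank=2. The other people each still have more than one consistent value. That makes 2.

2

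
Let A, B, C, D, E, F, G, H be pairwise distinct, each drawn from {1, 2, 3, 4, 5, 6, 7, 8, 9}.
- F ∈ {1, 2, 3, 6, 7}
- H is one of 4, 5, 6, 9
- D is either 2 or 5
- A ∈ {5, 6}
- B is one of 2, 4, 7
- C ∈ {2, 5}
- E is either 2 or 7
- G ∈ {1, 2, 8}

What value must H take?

9

The 2 variables C and D are confined to {2, 5}, which locks those values in; drop them from A, B, E, F, G, H.
A's domain is down to {6}, so A = 6. Eliminate 6 elsewhere: F, H.
That leaves E = 7. Strike 7 from B, F.
That leaves B = 4. Eliminate 4 elsewhere: H.
So H = 9.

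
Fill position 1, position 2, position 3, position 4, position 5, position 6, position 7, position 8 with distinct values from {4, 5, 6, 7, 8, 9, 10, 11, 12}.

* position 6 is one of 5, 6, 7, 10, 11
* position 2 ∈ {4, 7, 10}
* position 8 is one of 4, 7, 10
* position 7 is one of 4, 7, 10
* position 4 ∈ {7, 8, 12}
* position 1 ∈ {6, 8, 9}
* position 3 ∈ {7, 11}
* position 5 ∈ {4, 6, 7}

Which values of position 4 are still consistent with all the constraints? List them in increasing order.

8, 12

position 2, position 7, position 8 share exactly the 3 values {4, 7, 10}; by pigeonhole those values go to them, so strike 4, 7, 10 from position 3, position 4, position 5, position 6.
position 3 has just one choice, so position 3 = 11. So position 6 can't be 11.
position 5 has just one choice, so position 5 = 6. Strike 6 from position 1, position 6.
position 6 must be 5 (only option left).
No further eliminations apply; position 4 can still be any of 8, 12.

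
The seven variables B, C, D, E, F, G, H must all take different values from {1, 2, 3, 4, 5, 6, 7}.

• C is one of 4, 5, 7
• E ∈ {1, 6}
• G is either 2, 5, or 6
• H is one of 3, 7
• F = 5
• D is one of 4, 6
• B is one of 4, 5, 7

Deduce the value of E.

F's domain is down to {5}, so F = 5. Remove 5 from B, C, G.
The 6 still-open variables draw from only 6 values {1, 2, 3, 4, 6, 7}, so each is used; only E can be 1, hence E = 1.

1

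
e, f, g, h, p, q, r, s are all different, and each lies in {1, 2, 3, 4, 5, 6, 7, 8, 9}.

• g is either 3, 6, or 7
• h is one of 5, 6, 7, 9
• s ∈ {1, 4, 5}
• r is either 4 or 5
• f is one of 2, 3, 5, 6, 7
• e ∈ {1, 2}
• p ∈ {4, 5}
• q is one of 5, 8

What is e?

p and r between them cover only {4, 5} — a naked pair. Remove those values from f, h, q, s.
That leaves q = 8.
s has just one choice, so s = 1. Strike 1 from e.
So e = 2.

2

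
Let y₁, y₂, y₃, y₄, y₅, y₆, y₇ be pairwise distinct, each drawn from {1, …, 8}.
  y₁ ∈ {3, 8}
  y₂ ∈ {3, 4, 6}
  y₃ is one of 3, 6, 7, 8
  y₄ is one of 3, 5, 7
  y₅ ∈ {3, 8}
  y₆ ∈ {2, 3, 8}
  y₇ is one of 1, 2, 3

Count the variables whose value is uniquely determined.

The 2 variables y₁ and y₅ are confined to {3, 8}, which locks those values in; drop them from y₂, y₃, y₄, y₆, y₇.
That leaves y₆ = 2. Strike 2 from y₇.
That leaves y₇ = 1.
Determined: y₆=2, y₇=1. The other variables each still have more than one consistent value. That makes 2.

2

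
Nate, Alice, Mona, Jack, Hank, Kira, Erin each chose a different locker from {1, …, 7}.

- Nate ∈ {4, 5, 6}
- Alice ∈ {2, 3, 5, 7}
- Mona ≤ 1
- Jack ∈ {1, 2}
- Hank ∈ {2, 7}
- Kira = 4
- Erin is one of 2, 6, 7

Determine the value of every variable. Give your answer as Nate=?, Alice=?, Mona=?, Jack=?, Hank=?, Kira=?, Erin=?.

Nate=5, Alice=3, Mona=1, Jack=2, Hank=7, Kira=4, Erin=6

Mona's domain is down to {1}, so Mona = 1. Remove 1 from Jack.
Jack must be 2 (only option left). So Alice, Hank, Erin can't be 2.
Hank has just one choice, so Hank = 7. Eliminate 7 elsewhere: Alice, Erin.
Kira must be 4 (only option left). Strike 4 from Nate.
Erin's domain is down to {6}, so Erin = 6. Strike 6 from Nate.
Nate has just one choice, so Nate = 5. So Alice can't be 5.
That leaves Alice = 3.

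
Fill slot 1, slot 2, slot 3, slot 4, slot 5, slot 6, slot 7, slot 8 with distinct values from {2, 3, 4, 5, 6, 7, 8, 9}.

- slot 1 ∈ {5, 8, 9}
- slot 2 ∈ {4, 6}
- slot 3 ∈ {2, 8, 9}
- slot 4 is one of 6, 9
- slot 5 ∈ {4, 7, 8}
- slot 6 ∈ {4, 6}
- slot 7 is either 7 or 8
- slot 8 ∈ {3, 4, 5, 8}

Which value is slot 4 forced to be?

The 8 variables together cover exactly {2, 3, 4, 5, 6, 7, 8, 9} — 8 values for 8 variables — and 2 appears only in slot 3's list, so slot 3 = 2.
Among the 7 still-open variables, 3 fits only slot 8 (and all 7 values in {3, 4, 5, 6, 7, 8, 9} must be used), so slot 8 = 3.
The 6 still-open variables together cover exactly {4, 5, 6, 7, 8, 9} — 6 values for 6 variables — and 5 appears only in slot 1's list, so slot 1 = 5.
Among the 5 still-open variables, 9 fits only slot 4 (and all 5 values in {4, 6, 7, 8, 9} must be used), so slot 4 = 9.

9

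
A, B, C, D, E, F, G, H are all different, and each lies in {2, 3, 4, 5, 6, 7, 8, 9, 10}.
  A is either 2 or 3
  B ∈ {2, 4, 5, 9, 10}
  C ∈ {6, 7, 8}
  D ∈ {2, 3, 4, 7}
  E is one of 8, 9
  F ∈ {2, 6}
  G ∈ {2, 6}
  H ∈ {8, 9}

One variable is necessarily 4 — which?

D

The 2 variables E and H are confined to {8, 9}, which locks those values in; drop them from B, C.
F and G between them cover only {2, 6} — a naked pair. Remove those values from A, B, C, D.
A's domain is down to {3}, so A = 3. Strike 3 from D.
C's domain is down to {7}, so C = 7. Eliminate 7 elsewhere: D.
So 4 goes to D.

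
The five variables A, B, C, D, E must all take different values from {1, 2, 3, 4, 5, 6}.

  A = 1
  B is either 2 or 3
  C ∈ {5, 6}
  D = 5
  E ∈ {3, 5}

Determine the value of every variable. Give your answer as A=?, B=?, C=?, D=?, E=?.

A=1, B=2, C=6, D=5, E=3

A must be 1 (only option left).
D has just one choice, so D = 5. Eliminate 5 elsewhere: C, E.
E must be 3 (only option left). Strike 3 from B.
B's domain is down to {2}, so B = 2.
C has just one choice, so C = 6.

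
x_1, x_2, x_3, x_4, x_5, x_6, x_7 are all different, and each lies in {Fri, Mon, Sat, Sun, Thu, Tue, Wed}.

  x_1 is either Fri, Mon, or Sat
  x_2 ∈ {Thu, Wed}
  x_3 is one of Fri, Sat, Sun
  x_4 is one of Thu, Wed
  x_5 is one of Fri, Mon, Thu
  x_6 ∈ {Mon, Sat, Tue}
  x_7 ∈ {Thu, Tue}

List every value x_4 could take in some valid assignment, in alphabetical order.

Thu, Wed

Among the 7 variables, Sun fits only x_3 (and all 7 values in {Fri, Mon, Sat, Sun, Thu, Tue, Wed} must be used), so x_3 = Sun.
The 2 variables x_2 and x_4 are confined to {Thu, Wed}, which locks those values in; drop them from x_5, x_7.
x_7 has just one choice, so x_7 = Tue. So x_6 can't be Tue.
No further eliminations apply; x_4 can still be any of Thu, Wed.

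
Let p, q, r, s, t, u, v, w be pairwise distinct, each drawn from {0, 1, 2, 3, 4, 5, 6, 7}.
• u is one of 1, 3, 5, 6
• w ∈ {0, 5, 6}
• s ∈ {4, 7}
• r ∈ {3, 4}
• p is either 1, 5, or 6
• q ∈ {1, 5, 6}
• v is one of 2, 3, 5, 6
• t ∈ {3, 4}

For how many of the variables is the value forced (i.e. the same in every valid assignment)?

The 8 variables together cover exactly {0, 1, 2, 3, 4, 5, 6, 7} — 8 values for 8 variables — and 0 appears only in w's list, so w = 0.
The 7 still-open variables draw from only 7 values {1, 2, 3, 4, 5, 6, 7}, so each is used; only v can be 2, hence v = 2.
Among the 6 still-open variables, 7 fits only s (and all 6 values in {1, 3, 4, 5, 6, 7} must be used), so s = 7.
The 2 variables r and t are confined to {3, 4}, which locks those values in; drop them from u.
Determined: s=7, v=2, w=0. The other variables each still have more than one consistent value. That makes 3.

3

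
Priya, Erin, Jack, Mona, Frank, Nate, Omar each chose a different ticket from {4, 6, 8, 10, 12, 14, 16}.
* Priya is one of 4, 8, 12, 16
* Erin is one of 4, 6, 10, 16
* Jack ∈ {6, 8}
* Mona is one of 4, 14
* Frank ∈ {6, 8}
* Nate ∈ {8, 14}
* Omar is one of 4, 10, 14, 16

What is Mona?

Among the 7 variables, 12 fits only Priya (and all 7 values in {4, 6, 8, 10, 12, 14, 16} must be used), so Priya = 12.
Jack and Frank between them cover only {6, 8} — a naked pair. Remove those values from Erin, Nate.
Nate has just one choice, so Nate = 14. Strike 14 from Mona, Omar.
So Mona = 4.

4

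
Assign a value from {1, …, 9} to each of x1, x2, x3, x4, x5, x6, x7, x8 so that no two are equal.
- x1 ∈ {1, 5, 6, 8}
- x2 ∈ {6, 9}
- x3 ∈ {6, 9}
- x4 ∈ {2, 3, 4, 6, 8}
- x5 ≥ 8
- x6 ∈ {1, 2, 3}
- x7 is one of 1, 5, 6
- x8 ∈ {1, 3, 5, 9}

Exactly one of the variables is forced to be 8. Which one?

The 8 variables together cover exactly {1, 2, 3, 4, 5, 6, 8, 9} — 8 values for 8 variables — and 4 appears only in x4's list, so x4 = 4.
Among the 7 still-open variables, 2 fits only x6 (and all 7 values in {1, 2, 3, 5, 6, 8, 9} must be used), so x6 = 2.
Among the 6 still-open variables, 3 fits only x8 (and all 6 values in {1, 3, 5, 6, 8, 9} must be used), so x8 = 3.
x2 and x3 share exactly the 2 values {6, 9}; by pigeonhole those values go to them, so strike 6, 9 from x1, x5, x7.
So 8 goes to x5.

x5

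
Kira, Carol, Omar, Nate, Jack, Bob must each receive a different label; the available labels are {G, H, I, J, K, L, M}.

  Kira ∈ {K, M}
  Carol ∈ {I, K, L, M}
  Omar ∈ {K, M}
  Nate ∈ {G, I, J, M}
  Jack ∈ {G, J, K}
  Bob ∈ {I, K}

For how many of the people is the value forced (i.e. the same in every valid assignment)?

The 6 variables draw from only 6 values {G, I, J, K, L, M}, so each is used; only Carol can be L, hence Carol = L.
Kira and Omar share exactly the 2 values {K, M}; by pigeonhole those values go to them, so strike K, M from Nate, Jack, Bob.
That leaves Bob = I. Strike I from Nate.
Determined: Carol=L, Bob=I. The other people each still have more than one consistent value. That makes 2.

2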